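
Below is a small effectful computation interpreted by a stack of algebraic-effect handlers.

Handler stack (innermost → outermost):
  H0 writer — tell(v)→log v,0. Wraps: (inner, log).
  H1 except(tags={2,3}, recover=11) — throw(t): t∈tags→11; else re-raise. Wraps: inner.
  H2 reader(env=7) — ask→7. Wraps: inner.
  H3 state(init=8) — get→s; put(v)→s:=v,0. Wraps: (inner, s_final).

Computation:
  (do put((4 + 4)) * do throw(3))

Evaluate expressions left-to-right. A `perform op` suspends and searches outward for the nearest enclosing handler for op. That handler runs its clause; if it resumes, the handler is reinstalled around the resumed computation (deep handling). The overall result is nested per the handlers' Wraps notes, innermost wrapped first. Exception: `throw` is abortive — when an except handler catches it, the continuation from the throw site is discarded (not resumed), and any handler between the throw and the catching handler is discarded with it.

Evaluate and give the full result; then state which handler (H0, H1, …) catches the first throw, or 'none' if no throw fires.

Answer: (11, 8) ; first throw caught by: H1

Evaluation trace:
put(8) @ H3 ⇒ s:=8
throw(3) @ H1 caught ⇒ 11
H2 returns 11
H3 returns (11, 8)
= (11, 8)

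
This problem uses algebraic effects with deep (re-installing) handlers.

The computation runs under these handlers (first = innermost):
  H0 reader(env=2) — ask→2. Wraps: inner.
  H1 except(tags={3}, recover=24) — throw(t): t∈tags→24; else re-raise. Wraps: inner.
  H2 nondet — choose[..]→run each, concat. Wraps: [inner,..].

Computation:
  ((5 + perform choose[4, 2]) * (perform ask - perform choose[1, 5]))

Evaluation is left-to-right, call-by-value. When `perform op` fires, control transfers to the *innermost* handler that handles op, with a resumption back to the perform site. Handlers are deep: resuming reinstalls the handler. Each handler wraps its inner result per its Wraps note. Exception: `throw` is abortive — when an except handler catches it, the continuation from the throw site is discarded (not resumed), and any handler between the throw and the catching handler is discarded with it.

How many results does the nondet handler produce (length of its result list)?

Answer: 4

Working:
choose[4, 2] @ H2
  branch[0] choose=4:
    ask @ H0 ⇒ 2
    choose[1, 5] @ H2
      branch[0] choose=1:
        H0 returns 9
        H1 returns 9
        H2 returns [9]
      branch[1] choose=5:
        H0 returns -27
        H1 returns -27
        H2 returns [-27]
  branch[1] choose=2:
    ask @ H0 ⇒ 2
    choose[1, 5] @ H2
      branch[0] choose=1:
        H0 returns 7
        H1 returns 7
        H2 returns [7]
      branch[1] choose=5:
        H0 returns -21
        H1 returns -21
        H2 returns [-21]
= [9, -27, 7, -21]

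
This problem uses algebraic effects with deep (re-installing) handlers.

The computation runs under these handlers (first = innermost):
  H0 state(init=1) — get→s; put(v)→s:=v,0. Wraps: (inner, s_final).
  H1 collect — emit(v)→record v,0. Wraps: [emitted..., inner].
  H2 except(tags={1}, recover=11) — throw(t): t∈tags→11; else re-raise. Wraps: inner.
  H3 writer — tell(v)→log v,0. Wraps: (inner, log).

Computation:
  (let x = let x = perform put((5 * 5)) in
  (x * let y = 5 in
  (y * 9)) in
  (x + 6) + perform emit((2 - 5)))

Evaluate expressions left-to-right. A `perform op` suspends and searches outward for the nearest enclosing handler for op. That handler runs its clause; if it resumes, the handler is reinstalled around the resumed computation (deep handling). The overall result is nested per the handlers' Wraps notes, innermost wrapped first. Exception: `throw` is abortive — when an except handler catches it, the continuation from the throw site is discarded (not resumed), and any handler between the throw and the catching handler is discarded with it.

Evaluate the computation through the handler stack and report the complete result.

Working:
put(25) @ H0 ⇒ s:=25
emit(-3) @ H1 ⇒ out+=-3
H0 returns (6, 25)
H1 returns [-3, (6, 25)]
H2 returns [-3, (6, 25)]
H3 returns ([-3, (6, 25)], ())
= ([-3, (6, 25)], ())

Answer: ([-3, (6, 25)], ())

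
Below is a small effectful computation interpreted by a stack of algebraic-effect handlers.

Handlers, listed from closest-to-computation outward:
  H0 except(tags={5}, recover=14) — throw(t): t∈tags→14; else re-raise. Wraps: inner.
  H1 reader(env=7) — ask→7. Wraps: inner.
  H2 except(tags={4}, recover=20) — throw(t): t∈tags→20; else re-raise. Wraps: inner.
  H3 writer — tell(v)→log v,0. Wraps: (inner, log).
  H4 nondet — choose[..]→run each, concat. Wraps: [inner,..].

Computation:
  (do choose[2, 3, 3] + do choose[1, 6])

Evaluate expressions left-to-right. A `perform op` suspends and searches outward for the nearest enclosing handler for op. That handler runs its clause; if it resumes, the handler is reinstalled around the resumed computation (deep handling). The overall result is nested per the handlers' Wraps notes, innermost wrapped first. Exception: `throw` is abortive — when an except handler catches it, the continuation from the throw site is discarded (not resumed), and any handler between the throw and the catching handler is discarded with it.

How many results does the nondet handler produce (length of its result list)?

Evaluation trace:
choose[2, 3, 3] @ H4
  branch[0] choose=2:
    choose[1, 6] @ H4
      branch[0] choose=1:
        H0 returns 3
        H1 returns 3
        H2 returns 3
        H3 returns (3, ())
        H4 returns [(3, ())]
      branch[1] choose=6:
        H0 returns 8
        H1 returns 8
        H2 returns 8
        H3 returns (8, ())
        H4 returns [(8, ())]
  branch[1] choose=3:
    choose[1, 6] @ H4
      branch[0] choose=1:
        H0 returns 4
        H1 returns 4
        H2 returns 4
        H3 returns (4, ())
        H4 returns [(4, ())]
      branch[1] choose=6:
        H0 returns 9
        H1 returns 9
        H2 returns 9
        H3 returns (9, ())
        H4 returns [(9, ())]
  branch[2] choose=3:
    choose[1, 6] @ H4
      branch[0] choose=1:
        H0 returns 4
        H1 returns 4
        H2 returns 4
        H3 returns (4, ())
        H4 returns [(4, ())]
      branch[1] choose=6:
        H0 returns 9
        H1 returns 9
        H2 returns 9
        H3 returns (9, ())
        H4 returns [(9, ())]
= [(3, ()), (8, ()), (4, ()), (9, ()), (4, ()), (9, ())]

Answer: 6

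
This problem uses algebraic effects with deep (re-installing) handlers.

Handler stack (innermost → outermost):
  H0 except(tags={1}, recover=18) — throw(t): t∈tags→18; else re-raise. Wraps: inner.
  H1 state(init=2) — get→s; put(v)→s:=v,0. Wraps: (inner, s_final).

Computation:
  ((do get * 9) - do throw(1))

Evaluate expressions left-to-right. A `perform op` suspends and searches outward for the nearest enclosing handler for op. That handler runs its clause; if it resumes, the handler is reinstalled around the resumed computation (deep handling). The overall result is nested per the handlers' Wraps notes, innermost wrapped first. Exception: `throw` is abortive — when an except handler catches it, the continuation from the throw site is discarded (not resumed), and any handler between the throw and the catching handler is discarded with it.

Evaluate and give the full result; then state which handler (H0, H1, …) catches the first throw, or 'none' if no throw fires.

Answer: (18, 2) ; first throw caught by: H0

Evaluation trace:
get @ H1 ⇒ 2
throw(1) @ H0 caught ⇒ 18
H1 returns (18, 2)
= (18, 2)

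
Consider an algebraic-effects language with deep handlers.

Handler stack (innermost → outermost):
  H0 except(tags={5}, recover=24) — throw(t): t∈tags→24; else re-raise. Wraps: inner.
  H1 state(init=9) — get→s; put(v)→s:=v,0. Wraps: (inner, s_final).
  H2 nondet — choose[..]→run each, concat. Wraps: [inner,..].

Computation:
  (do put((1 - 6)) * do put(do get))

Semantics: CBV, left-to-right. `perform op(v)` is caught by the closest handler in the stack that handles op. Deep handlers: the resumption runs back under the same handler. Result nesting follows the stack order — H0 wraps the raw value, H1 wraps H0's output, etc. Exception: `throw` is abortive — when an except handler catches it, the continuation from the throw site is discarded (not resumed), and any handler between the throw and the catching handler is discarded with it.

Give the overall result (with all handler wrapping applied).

Answer: [(0, -5)]

Step-by-step:
put(-5) @ H1 ⇒ s:=-5
get @ H1 ⇒ -5
put(-5) @ H1 ⇒ s:=-5
H0 returns 0
H1 returns (0, -5)
H2 returns [(0, -5)]
= [(0, -5)]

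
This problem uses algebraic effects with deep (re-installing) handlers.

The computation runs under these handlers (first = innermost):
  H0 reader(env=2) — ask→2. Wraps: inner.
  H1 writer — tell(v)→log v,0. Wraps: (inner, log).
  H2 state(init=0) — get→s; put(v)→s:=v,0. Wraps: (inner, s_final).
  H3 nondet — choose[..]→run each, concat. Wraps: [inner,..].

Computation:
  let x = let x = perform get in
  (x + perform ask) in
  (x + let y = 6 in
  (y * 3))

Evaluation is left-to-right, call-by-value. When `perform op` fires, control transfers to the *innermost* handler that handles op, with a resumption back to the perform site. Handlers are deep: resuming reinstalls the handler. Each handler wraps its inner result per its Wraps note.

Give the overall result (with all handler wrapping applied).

Working:
get @ H2 ⇒ 0
ask @ H0 ⇒ 2
H0 returns 20
H1 returns (20, ())
H2 returns ((20, ()), 0)
H3 returns [((20, ()), 0)]
= [((20, ()), 0)]

Answer: [((20, ()), 0)]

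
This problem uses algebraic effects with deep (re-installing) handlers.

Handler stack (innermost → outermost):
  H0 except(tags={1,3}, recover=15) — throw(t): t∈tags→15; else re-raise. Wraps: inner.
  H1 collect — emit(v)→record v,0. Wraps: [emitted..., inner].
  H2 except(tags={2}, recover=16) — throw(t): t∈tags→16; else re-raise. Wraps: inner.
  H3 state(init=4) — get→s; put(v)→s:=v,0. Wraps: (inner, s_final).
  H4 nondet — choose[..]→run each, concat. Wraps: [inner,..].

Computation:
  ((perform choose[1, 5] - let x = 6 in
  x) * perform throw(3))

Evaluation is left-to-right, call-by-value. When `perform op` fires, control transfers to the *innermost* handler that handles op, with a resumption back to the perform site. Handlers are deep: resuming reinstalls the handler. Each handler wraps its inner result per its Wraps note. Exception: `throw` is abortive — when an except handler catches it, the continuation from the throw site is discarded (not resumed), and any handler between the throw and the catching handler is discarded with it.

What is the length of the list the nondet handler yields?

Answer: 2

Step-by-step:
choose[1, 5] @ H4
  branch[0] choose=1:
    throw(3) @ H0 caught ⇒ 15
    H1 returns [15]
    H2 returns [15]
    H3 returns ([15], 4)
    H4 returns [([15], 4)]
  branch[1] choose=5:
    throw(3) @ H0 caught ⇒ 15
    H1 returns [15]
    H2 returns [15]
    H3 returns ([15], 4)
    H4 returns [([15], 4)]
= [([15], 4), ([15], 4)]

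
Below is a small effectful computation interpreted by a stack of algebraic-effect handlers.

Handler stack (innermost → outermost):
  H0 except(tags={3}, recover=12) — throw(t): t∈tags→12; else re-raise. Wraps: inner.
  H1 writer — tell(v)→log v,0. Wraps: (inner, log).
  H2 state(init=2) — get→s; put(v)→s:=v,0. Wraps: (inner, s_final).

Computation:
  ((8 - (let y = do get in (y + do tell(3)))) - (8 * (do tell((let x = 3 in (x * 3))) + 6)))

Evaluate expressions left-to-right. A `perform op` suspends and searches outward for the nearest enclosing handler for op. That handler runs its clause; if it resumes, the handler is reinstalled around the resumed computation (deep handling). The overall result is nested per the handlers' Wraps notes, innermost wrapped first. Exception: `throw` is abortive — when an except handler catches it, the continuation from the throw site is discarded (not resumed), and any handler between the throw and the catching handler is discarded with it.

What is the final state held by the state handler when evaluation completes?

Answer: 2

Working:
get @ H2 ⇒ 2
tell(3) @ H1 ⇒ log+=3
tell(9) @ H1 ⇒ log+=9
H0 returns -42
H1 returns (-42, (3, 9))
H2 returns ((-42, (3, 9)), 2)
= ((-42, (3, 9)), 2)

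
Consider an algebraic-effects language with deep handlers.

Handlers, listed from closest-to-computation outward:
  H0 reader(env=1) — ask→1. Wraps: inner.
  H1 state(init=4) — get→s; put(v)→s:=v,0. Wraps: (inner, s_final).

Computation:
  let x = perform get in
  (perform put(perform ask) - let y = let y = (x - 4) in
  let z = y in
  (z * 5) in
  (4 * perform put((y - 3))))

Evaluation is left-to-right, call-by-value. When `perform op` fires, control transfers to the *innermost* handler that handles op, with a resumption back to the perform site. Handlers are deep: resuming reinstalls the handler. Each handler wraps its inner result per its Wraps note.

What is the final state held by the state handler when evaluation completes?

Working:
get @ H1 ⇒ 4
ask @ H0 ⇒ 1
put(1) @ H1 ⇒ s:=1
put(-3) @ H1 ⇒ s:=-3
H0 returns 0
H1 returns (0, -3)
= (0, -3)

Answer: -3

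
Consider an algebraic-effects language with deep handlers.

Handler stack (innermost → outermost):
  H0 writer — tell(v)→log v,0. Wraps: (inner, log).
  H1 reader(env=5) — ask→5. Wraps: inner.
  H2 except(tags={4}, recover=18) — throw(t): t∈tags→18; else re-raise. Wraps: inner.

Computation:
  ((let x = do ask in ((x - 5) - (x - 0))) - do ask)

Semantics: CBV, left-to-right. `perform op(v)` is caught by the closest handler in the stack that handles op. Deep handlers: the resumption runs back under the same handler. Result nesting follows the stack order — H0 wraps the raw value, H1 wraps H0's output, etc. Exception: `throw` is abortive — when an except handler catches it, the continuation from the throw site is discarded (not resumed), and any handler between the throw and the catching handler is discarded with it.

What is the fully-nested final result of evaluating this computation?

Answer: (-10, ())

Evaluation trace:
ask @ H1 ⇒ 5
ask @ H1 ⇒ 5
H0 returns (-10, ())
H1 returns (-10, ())
H2 returns (-10, ())
= (-10, ())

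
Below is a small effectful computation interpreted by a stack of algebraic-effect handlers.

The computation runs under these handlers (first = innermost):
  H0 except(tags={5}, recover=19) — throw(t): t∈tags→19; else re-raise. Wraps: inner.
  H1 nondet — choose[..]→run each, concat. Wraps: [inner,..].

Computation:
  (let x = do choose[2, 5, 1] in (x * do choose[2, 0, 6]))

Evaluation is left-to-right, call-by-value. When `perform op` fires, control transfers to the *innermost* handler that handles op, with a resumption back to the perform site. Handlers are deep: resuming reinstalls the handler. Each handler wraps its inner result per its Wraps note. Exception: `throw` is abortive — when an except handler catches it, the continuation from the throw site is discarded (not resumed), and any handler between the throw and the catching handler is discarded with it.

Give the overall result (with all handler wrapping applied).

Evaluation trace:
choose[2, 5, 1] @ H1
  branch[0] choose=2:
    choose[2, 0, 6] @ H1
      branch[0] choose=2:
        H0 returns 4
        H1 returns [4]
      branch[1] choose=0:
        H0 returns 0
        H1 returns [0]
      branch[2] choose=6:
        H0 returns 12
        H1 returns [12]
  branch[1] choose=5:
    choose[2, 0, 6] @ H1
      branch[0] choose=2:
        H0 returns 10
        H1 returns [10]
      branch[1] choose=0:
        H0 returns 0
        H1 returns [0]
      branch[2] choose=6:
        H0 returns 30
        H1 returns [30]
  branch[2] choose=1:
    choose[2, 0, 6] @ H1
      branch[0] choose=2:
        H0 returns 2
        H1 returns [2]
      branch[1] choose=0:
        H0 returns 0
        H1 returns [0]
      branch[2] choose=6:
        H0 returns 6
        H1 returns [6]
= [4, 0, 12, 10, 0, 30, 2, 0, 6]

Answer: [4, 0, 12, 10, 0, 30, 2, 0, 6]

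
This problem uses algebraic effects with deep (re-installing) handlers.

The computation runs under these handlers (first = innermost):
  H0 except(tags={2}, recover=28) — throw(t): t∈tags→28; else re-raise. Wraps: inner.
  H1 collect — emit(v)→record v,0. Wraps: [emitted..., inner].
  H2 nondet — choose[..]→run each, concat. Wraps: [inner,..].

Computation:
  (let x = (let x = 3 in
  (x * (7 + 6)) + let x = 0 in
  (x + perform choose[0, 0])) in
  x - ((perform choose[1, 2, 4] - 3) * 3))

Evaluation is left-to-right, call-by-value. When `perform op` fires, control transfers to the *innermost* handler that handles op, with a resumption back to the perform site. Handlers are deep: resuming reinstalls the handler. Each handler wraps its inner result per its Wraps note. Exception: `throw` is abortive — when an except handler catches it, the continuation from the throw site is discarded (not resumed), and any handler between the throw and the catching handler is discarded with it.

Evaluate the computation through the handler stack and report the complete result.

Evaluation trace:
choose[0, 0] @ H2
  branch[0] choose=0:
    choose[1, 2, 4] @ H2
      branch[0] choose=1:
        H0 returns 45
        H1 returns [45]
        H2 returns [[45]]
      branch[1] choose=2:
        H0 returns 42
        H1 returns [42]
        H2 returns [[42]]
      branch[2] choose=4:
        H0 returns 36
        H1 returns [36]
        H2 returns [[36]]
  branch[1] choose=0:
    choose[1, 2, 4] @ H2
      branch[0] choose=1:
        H0 returns 45
        H1 returns [45]
        H2 returns [[45]]
      branch[1] choose=2:
        H0 returns 42
        H1 returns [42]
        H2 returns [[42]]
      branch[2] choose=4:
        H0 returns 36
        H1 returns [36]
        H2 returns [[36]]
= [[45], [42], [36], [45], [42], [36]]

Answer: [[45], [42], [36], [45], [42], [36]]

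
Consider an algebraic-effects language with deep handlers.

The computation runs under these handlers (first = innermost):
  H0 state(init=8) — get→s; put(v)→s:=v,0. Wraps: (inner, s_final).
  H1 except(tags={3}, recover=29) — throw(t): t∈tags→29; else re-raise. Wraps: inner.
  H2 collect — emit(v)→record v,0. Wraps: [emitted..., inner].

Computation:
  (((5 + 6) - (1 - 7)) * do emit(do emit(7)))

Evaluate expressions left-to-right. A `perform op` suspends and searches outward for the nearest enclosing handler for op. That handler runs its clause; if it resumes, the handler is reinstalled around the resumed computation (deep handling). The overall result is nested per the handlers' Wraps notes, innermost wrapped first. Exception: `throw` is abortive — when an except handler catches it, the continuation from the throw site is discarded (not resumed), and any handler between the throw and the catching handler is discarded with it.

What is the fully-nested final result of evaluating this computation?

Evaluation trace:
emit(7) @ H2 ⇒ out+=7
emit(0) @ H2 ⇒ out+=0
H0 returns (0, 8)
H1 returns (0, 8)
H2 returns [7, 0, (0, 8)]
= [7, 0, (0, 8)]

Answer: [7, 0, (0, 8)]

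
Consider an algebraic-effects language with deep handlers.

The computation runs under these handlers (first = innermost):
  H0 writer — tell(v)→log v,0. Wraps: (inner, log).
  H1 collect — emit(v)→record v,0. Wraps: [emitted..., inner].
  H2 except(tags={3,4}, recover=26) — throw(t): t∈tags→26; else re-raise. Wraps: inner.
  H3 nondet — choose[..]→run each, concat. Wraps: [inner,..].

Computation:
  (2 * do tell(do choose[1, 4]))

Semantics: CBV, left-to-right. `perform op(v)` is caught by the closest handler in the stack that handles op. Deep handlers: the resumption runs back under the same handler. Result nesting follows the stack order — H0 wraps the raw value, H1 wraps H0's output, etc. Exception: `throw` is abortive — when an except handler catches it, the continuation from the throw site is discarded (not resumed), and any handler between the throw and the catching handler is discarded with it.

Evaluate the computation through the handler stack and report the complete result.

Evaluation trace:
choose[1, 4] @ H3
  branch[0] choose=1:
    tell(1) @ H0 ⇒ log+=1
    H0 returns (0, (1))
    H1 returns [(0, (1))]
    H2 returns [(0, (1))]
    H3 returns [[(0, (1))]]
  branch[1] choose=4:
    tell(4) @ H0 ⇒ log+=4
    H0 returns (0, (4))
    H1 returns [(0, (4))]
    H2 returns [(0, (4))]
    H3 returns [[(0, (4))]]
= [[(0, (1))], [(0, (4))]]

Answer: [[(0, (1))], [(0, (4))]]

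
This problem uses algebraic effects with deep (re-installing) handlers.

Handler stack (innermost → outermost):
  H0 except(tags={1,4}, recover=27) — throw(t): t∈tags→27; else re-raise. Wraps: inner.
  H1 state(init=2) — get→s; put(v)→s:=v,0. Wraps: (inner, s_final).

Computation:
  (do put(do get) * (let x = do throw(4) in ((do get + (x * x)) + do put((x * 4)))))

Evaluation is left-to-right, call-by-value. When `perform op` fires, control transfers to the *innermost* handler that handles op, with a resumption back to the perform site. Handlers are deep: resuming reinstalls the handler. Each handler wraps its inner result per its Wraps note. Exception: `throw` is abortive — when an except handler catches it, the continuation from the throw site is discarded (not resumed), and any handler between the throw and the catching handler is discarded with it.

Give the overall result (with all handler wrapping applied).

Answer: (27, 2)

Working:
get @ H1 ⇒ 2
put(2) @ H1 ⇒ s:=2
throw(4) @ H0 caught ⇒ 27
H1 returns (27, 2)
= (27, 2)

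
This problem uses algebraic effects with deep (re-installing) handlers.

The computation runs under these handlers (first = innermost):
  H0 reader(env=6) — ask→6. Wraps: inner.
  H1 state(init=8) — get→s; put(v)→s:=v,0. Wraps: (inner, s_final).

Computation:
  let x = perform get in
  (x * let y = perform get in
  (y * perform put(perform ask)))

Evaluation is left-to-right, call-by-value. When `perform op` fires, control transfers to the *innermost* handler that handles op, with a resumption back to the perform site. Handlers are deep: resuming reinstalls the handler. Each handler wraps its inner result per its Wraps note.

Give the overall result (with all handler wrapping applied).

Step-by-step:
get @ H1 ⇒ 8
get @ H1 ⇒ 8
ask @ H0 ⇒ 6
put(6) @ H1 ⇒ s:=6
H0 returns 0
H1 returns (0, 6)
= (0, 6)

Answer: (0, 6)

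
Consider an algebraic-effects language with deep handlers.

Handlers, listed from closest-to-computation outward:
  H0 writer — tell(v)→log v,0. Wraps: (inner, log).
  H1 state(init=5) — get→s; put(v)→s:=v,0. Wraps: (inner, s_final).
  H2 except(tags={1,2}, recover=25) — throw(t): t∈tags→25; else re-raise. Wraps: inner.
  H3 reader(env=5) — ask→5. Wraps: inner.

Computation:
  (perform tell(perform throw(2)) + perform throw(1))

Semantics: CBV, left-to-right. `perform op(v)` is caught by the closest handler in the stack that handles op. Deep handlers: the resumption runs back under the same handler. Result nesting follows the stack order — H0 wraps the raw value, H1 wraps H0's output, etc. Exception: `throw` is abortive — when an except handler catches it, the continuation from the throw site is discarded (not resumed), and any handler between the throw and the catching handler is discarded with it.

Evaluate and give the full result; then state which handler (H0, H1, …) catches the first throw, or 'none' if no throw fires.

Step-by-step:
throw(2) @ H2 caught ⇒ 25
H3 returns 25
= 25

Answer: 25 ; first throw caught by: H2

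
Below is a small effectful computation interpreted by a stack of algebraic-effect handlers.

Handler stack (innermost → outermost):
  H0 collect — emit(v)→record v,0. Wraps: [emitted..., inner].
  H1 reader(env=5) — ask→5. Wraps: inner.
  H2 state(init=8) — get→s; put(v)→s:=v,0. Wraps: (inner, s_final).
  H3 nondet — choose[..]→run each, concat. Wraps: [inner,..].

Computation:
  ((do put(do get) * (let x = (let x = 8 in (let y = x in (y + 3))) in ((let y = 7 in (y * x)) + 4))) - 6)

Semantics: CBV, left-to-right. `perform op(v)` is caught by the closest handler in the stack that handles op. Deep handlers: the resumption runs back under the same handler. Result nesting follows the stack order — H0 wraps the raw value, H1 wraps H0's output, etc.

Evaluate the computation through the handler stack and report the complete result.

Working:
get @ H2 ⇒ 8
put(8) @ H2 ⇒ s:=8
H0 returns [-6]
H1 returns [-6]
H2 returns ([-6], 8)
H3 returns [([-6], 8)]
= [([-6], 8)]

Answer: [([-6], 8)]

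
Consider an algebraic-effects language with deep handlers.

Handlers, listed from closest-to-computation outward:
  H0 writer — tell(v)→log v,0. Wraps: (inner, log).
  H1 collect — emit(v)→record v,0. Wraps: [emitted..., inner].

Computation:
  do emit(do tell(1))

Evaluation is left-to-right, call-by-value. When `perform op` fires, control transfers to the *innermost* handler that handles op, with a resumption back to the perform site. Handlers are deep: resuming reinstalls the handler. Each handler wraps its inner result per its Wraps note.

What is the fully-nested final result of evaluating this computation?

Answer: [0, (0, (1))]

Evaluation trace:
tell(1) @ H0 ⇒ log+=1
emit(0) @ H1 ⇒ out+=0
H0 returns (0, (1))
H1 returns [0, (0, (1))]
= [0, (0, (1))]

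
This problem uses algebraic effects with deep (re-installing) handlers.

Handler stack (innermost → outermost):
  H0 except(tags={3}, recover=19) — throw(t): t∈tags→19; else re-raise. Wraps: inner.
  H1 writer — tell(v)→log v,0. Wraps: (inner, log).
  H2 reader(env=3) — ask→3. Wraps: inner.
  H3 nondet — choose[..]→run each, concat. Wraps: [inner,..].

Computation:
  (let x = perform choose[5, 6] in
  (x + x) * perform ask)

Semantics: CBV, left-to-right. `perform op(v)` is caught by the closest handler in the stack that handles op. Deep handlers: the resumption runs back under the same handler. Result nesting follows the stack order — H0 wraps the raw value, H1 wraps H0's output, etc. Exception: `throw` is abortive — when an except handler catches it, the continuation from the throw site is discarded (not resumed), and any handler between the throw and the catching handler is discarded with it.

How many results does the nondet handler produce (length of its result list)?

Answer: 2

Evaluation trace:
choose[5, 6] @ H3
  branch[0] choose=5:
    ask @ H2 ⇒ 3
    H0 returns 30
    H1 returns (30, ())
    H2 returns (30, ())
    H3 returns [(30, ())]
  branch[1] choose=6:
    ask @ H2 ⇒ 3
    H0 returns 36
    H1 returns (36, ())
    H2 returns (36, ())
    H3 returns [(36, ())]
= [(30, ()), (36, ())]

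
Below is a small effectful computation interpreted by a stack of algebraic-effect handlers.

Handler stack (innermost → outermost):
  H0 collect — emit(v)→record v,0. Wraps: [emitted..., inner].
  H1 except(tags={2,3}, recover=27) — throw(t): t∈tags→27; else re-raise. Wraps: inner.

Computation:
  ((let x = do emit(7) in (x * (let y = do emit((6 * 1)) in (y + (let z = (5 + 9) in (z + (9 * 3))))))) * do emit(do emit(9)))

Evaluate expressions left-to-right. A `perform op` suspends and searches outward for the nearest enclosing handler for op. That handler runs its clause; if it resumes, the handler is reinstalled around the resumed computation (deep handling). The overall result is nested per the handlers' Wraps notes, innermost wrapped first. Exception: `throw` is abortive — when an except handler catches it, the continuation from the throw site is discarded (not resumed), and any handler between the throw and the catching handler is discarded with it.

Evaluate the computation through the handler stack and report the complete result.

Answer: [7, 6, 9, 0, 0]

Evaluation trace:
emit(7) @ H0 ⇒ out+=7
emit(6) @ H0 ⇒ out+=6
emit(9) @ H0 ⇒ out+=9
emit(0) @ H0 ⇒ out+=0
H0 returns [7, 6, 9, 0, 0]
H1 returns [7, 6, 9, 0, 0]
= [7, 6, 9, 0, 0]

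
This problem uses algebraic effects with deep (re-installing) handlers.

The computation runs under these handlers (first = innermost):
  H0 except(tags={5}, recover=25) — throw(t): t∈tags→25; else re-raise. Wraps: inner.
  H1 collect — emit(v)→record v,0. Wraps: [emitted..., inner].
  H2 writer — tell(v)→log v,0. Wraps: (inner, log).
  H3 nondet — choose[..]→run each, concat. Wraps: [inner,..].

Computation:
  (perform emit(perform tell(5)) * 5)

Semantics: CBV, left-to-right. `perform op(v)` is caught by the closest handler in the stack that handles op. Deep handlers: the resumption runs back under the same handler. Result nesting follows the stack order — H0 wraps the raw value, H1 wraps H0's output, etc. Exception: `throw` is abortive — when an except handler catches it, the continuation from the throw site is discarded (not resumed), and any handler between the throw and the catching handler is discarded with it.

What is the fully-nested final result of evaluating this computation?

Answer: [([0, 0], (5))]

Step-by-step:
tell(5) @ H2 ⇒ log+=5
emit(0) @ H1 ⇒ out+=0
H0 returns 0
H1 returns [0, 0]
H2 returns ([0, 0], (5))
H3 returns [([0, 0], (5))]
= [([0, 0], (5))]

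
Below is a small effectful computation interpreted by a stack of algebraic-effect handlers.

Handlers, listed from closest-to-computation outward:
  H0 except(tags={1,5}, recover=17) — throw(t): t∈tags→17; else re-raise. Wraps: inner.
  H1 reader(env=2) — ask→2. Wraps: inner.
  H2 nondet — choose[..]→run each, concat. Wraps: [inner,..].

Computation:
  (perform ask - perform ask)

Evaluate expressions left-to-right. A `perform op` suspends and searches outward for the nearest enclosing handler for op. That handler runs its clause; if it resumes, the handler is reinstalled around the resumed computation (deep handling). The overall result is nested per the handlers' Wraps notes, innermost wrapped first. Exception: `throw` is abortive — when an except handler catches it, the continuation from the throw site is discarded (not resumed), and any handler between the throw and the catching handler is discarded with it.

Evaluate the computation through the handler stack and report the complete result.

Answer: [0]

Working:
ask @ H1 ⇒ 2
ask @ H1 ⇒ 2
H0 returns 0
H1 returns 0
H2 returns [0]
= [0]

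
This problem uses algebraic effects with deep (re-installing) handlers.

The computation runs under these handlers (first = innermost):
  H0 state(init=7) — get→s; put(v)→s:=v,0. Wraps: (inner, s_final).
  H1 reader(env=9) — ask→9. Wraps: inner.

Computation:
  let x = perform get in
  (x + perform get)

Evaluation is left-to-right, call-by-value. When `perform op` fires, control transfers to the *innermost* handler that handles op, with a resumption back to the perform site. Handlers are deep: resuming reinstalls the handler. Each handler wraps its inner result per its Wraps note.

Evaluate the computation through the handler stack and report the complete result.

Step-by-step:
get @ H0 ⇒ 7
get @ H0 ⇒ 7
H0 returns (14, 7)
H1 returns (14, 7)
= (14, 7)

Answer: (14, 7)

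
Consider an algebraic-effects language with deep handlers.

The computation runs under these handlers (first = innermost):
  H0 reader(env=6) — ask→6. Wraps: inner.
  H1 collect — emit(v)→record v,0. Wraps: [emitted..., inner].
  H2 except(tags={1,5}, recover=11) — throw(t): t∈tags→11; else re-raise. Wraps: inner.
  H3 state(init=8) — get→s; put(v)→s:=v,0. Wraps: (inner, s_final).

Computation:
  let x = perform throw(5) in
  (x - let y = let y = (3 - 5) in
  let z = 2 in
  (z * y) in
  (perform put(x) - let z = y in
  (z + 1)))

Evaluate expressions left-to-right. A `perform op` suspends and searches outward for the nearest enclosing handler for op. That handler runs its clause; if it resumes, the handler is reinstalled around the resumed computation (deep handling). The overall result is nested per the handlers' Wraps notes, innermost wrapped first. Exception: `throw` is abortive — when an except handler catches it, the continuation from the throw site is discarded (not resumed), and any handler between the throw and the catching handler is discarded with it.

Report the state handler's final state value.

Evaluation trace:
throw(5) @ H2 caught ⇒ 11
H3 returns (11, 8)
= (11, 8)

Answer: 8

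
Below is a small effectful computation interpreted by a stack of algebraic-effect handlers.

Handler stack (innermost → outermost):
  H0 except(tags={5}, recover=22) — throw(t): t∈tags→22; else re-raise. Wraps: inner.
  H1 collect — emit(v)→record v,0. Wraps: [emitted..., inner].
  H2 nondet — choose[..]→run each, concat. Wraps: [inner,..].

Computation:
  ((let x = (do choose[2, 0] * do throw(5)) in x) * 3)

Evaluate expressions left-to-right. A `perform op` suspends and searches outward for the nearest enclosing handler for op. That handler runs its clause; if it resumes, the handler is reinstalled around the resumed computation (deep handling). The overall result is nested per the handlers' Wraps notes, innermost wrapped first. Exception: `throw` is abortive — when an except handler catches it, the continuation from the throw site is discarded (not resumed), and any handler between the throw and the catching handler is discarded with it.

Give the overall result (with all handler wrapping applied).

Step-by-step:
choose[2, 0] @ H2
  branch[0] choose=2:
    throw(5) @ H0 caught ⇒ 22
    H1 returns [22]
    H2 returns [[22]]
  branch[1] choose=0:
    throw(5) @ H0 caught ⇒ 22
    H1 returns [22]
    H2 returns [[22]]
= [[22], [22]]

Answer: [[22], [22]]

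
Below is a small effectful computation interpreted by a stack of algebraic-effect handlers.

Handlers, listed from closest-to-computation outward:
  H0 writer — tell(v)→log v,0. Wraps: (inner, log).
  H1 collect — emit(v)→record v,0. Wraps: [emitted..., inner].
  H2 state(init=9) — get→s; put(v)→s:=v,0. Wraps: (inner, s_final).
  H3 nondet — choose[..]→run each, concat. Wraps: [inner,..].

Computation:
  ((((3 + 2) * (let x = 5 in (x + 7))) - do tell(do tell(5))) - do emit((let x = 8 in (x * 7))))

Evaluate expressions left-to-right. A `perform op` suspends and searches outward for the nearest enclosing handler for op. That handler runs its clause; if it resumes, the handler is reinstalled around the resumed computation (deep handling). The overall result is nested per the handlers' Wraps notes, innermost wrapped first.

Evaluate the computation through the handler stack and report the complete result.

Working:
tell(5) @ H0 ⇒ log+=5
tell(0) @ H0 ⇒ log+=0
emit(56) @ H1 ⇒ out+=56
H0 returns (60, (5, 0))
H1 returns [56, (60, (5, 0))]
H2 returns ([56, (60, (5, 0))], 9)
H3 returns [([56, (60, (5, 0))], 9)]
= [([56, (60, (5, 0))], 9)]

Answer: [([56, (60, (5, 0))], 9)]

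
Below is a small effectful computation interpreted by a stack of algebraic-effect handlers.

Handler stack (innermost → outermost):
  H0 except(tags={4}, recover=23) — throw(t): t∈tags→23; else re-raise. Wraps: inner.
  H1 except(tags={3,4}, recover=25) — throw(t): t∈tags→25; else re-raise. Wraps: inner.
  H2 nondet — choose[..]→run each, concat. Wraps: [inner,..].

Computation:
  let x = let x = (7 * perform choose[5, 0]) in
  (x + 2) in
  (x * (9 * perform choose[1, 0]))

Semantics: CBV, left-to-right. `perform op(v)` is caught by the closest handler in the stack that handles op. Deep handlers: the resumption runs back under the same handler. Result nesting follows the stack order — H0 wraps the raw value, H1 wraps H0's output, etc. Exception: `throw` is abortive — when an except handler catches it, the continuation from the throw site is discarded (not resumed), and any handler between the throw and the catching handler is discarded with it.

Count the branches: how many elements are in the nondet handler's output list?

Step-by-step:
choose[5, 0] @ H2
  branch[0] choose=5:
    choose[1, 0] @ H2
      branch[0] choose=1:
        H0 returns 333
        H1 returns 333
        H2 returns [333]
      branch[1] choose=0:
        H0 returns 0
        H1 returns 0
        H2 returns [0]
  branch[1] choose=0:
    choose[1, 0] @ H2
      branch[0] choose=1:
        H0 returns 18
        H1 returns 18
        H2 returns [18]
      branch[1] choose=0:
        H0 returns 0
        H1 returns 0
        H2 returns [0]
= [333, 0, 18, 0]

Answer: 4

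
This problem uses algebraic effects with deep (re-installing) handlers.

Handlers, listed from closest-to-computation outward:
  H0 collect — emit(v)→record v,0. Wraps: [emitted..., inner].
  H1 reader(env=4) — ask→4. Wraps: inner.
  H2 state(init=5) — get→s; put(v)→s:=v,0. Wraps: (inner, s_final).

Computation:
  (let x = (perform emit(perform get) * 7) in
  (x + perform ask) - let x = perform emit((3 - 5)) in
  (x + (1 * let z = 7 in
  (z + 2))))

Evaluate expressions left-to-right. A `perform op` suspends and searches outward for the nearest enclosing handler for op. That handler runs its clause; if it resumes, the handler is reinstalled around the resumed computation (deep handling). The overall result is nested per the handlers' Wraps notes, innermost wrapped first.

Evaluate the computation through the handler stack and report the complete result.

Answer: ([5, -2, -5], 5)

Working:
get @ H2 ⇒ 5
emit(5) @ H0 ⇒ out+=5
ask @ H1 ⇒ 4
emit(-2) @ H0 ⇒ out+=-2
H0 returns [5, -2, -5]
H1 returns [5, -2, -5]
H2 returns ([5, -2, -5], 5)
= ([5, -2, -5], 5)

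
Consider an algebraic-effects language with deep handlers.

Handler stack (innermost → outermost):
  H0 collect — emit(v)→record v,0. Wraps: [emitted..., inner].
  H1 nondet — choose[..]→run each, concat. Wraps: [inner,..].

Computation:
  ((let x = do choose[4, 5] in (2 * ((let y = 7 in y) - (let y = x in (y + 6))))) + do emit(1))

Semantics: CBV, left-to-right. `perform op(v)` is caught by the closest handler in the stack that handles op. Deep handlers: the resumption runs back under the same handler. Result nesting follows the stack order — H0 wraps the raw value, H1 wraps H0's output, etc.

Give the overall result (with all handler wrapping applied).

Evaluation trace:
choose[4, 5] @ H1
  branch[0] choose=4:
    emit(1) @ H0 ⇒ out+=1
    H0 returns [1, -6]
    H1 returns [[1, -6]]
  branch[1] choose=5:
    emit(1) @ H0 ⇒ out+=1
    H0 returns [1, -8]
    H1 returns [[1, -8]]
= [[1, -6], [1, -8]]

Answer: [[1, -6], [1, -8]]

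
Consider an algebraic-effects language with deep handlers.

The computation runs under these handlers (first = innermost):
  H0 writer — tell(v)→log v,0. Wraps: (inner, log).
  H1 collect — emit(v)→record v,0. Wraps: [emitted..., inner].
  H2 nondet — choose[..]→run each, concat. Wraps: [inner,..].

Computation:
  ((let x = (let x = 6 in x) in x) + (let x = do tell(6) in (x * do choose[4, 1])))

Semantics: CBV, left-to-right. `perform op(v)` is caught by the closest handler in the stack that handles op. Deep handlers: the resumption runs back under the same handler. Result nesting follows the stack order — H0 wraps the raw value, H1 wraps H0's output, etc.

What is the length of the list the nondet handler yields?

Working:
tell(6) @ H0 ⇒ log+=6
choose[4, 1] @ H2
  branch[0] choose=4:
    H0 returns (6, (6))
    H1 returns [(6, (6))]
    H2 returns [[(6, (6))]]
  branch[1] choose=1:
    H0 returns (6, (6))
    H1 returns [(6, (6))]
    H2 returns [[(6, (6))]]
= [[(6, (6))], [(6, (6))]]

Answer: 2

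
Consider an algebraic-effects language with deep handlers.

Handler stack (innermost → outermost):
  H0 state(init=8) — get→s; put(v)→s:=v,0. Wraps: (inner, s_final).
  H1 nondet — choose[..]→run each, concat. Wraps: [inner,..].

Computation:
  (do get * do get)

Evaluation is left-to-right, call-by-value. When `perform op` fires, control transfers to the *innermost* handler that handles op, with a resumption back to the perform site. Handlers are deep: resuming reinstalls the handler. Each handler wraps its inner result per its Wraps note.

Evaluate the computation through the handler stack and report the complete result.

Evaluation trace:
get @ H0 ⇒ 8
get @ H0 ⇒ 8
H0 returns (64, 8)
H1 returns [(64, 8)]
= [(64, 8)]

Answer: [(64, 8)]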